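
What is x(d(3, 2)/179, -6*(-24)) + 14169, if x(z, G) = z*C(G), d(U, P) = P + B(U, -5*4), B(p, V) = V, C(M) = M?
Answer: 2533659/179 ≈ 14155.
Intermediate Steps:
d(U, P) = -20 + P (d(U, P) = P - 5*4 = P - 20 = -20 + P)
x(z, G) = G*z (x(z, G) = z*G = G*z)
x(d(3, 2)/179, -6*(-24)) + 14169 = (-6*(-24))*((-20 + 2)/179) + 14169 = 144*(-18*1/179) + 14169 = 144*(-18/179) + 14169 = -2592/179 + 14169 = 2533659/179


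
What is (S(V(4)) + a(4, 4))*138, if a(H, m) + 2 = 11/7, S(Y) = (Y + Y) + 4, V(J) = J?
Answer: 11178/7 ≈ 1596.9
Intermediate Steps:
S(Y) = 4 + 2*Y (S(Y) = 2*Y + 4 = 4 + 2*Y)
a(H, m) = -3/7 (a(H, m) = -2 + 11/7 = -3/7)
(S(V(4)) + a(4, 4))*138 = ((4 + 2*4) - 3/7)*138 = ((4 + 8) - 3/7)*138 = (12 - 3/7)*138 = (81/7)*138 = 11178/7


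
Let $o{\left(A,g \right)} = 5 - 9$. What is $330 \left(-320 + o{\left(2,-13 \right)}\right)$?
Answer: $-106920$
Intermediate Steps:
$o{\left(A,g \right)} = -4$
$330 \left(-320 + o{\left(2,-13 \right)}\right) = 330 \left(-320 - 4\right) = 330 \left(-324\right) = -106920$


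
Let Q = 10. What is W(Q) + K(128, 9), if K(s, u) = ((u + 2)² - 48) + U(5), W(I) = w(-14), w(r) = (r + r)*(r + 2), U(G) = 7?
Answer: 416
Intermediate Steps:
w(r) = 2*r*(2 + r) (w(r) = (2*r)*(2 + r) = 2*r*(2 + r))
W(I) = 336 (W(I) = 2*(-14)*(2 - 14) = 2*(-14)*(-12) = 336)
K(s, u) = -41 + (2 + u)² (K(s, u) = ((u + 2)² - 48) + 7 = ((2 + u)² - 48) + 7 = (-48 + (2 + u)²) + 7 = -41 + (2 + u)²)
W(Q) + K(128, 9) = 336 + (-41 + (2 + 9)²) = 336 + (-41 + 11²) = 336 + (-41 + 121) = 336 + 80 = 416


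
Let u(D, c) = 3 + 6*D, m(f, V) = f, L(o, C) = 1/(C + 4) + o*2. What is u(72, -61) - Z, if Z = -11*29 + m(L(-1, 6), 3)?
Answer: 7559/10 ≈ 755.90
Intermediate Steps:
L(o, C) = 1/(4 + C) + 2*o
Z = -3209/10 (Z = -11*29 + (1 + 8*(-1) + 2*6*(-1))/(4 + 6) = -319 + (1 - 8 - 12)/10 = -319 + (⅒)*(-19) = -319 - 19/10 = -3209/10 ≈ -320.90)
u(72, -61) - Z = (3 + 6*72) - 1*(-3209/10) = (3 + 432) + 3209/10 = 435 + 3209/10 = 7559/10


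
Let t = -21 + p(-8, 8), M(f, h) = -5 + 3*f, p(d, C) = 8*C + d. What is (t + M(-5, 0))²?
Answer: 225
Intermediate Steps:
p(d, C) = d + 8*C
t = 35 (t = -21 + (-8 + 8*8) = -21 + (-8 + 64) = -21 + 56 = 35)
(t + M(-5, 0))² = (35 + (-5 + 3*(-5)))² = (35 + (-5 - 15))² = (35 - 20)² = 15² = 225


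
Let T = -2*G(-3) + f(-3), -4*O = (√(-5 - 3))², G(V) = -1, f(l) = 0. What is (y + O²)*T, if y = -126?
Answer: -244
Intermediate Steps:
O = 2 (O = -(√(-5 - 3))²/4 = -(√(-8))²/4 = -(2*I*√2)²/4 = -¼*(-8) = 2)
T = 2 (T = -2*(-1) + 0 = 2 + 0 = 2)
(y + O²)*T = (-126 + 2²)*2 = (-126 + 4)*2 = -122*2 = -244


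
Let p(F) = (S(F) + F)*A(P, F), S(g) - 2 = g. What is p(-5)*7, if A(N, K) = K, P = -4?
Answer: 280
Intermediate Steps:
S(g) = 2 + g
p(F) = F*(2 + 2*F) (p(F) = ((2 + F) + F)*F = (2 + 2*F)*F = F*(2 + 2*F))
p(-5)*7 = (2*(-5)*(1 - 5))*7 = (2*(-5)*(-4))*7 = 40*7 = 280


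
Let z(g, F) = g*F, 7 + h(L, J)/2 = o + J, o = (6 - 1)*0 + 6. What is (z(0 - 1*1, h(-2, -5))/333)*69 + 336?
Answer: 12524/37 ≈ 338.49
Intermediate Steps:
o = 6 (o = 5*0 + 6 = 0 + 6 = 6)
h(L, J) = -2 + 2*J (h(L, J) = -14 + 2*(6 + J) = -14 + (12 + 2*J) = -2 + 2*J)
z(g, F) = F*g
(z(0 - 1*1, h(-2, -5))/333)*69 + 336 = (((-2 + 2*(-5))*(0 - 1*1))/333)*69 + 336 = (((-2 - 10)*(0 - 1))*(1/333))*69 + 336 = (-12*(-1)*(1/333))*69 + 336 = (12*(1/333))*69 + 336 = (4/111)*69 + 336 = 92/37 + 336 = 12524/37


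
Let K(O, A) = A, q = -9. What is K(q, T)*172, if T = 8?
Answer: 1376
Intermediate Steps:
K(q, T)*172 = 8*172 = 1376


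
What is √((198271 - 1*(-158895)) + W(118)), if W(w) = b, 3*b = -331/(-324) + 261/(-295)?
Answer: √90636205850085/15930 ≈ 597.63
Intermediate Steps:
b = 13081/286740 (b = (-331/(-324) + 261/(-295))/3 = (-331*(-1/324) + 261*(-1/295))/3 = (331/324 - 261/295)/3 = (⅓)*(13081/95580) = 13081/286740 ≈ 0.045620)
W(w) = 13081/286740
√((198271 - 1*(-158895)) + W(118)) = √((198271 - 1*(-158895)) + 13081/286740) = √((198271 + 158895) + 13081/286740) = √(357166 + 13081/286740) = √(102413791921/286740) = √90636205850085/15930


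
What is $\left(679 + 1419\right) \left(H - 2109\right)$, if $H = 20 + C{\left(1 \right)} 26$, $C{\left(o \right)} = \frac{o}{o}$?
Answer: $-4328174$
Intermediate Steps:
$C{\left(o \right)} = 1$
$H = 46$ ($H = 20 + 1 \cdot 26 = 20 + 26 = 46$)
$\left(679 + 1419\right) \left(H - 2109\right) = \left(679 + 1419\right) \left(46 - 2109\right) = 2098 \left(-2063\right) = -4328174$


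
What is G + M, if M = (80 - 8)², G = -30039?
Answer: -24855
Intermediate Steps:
M = 5184 (M = 72² = 5184)
G + M = -30039 + 5184 = -24855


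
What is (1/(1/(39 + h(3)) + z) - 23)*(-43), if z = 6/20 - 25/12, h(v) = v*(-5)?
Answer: 211861/209 ≈ 1013.7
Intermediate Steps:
h(v) = -5*v
z = -107/60 (z = 6*(1/20) - 25*1/12 = 3/10 - 25/12 = -107/60 ≈ -1.7833)
(1/(1/(39 + h(3)) + z) - 23)*(-43) = (1/(1/(39 - 5*3) - 107/60) - 23)*(-43) = (1/(1/(39 - 15) - 107/60) - 23)*(-43) = (1/(1/24 - 107/60) - 23)*(-43) = (1/(-209/120) - 23)*(-43) = (-120/209 - 23)*(-43) = -4927/209*(-43) = 211861/209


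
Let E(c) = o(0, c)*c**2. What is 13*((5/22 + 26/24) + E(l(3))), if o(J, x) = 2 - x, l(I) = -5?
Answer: 302549/132 ≈ 2292.0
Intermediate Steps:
E(c) = c**2*(2 - c) (E(c) = (2 - c)*c**2 = c**2*(2 - c))
13*((5/22 + 26/24) + E(l(3))) = 13*((5/22 + 26/24) + (-5)**2*(2 - 1*(-5))) = 13*((5*(1/22) + 26*(1/24)) + 25*(2 + 5)) = 13*((5/22 + 13/12) + 25*7) = 13*(173/132 + 175) = 13*(23273/132) = 302549/132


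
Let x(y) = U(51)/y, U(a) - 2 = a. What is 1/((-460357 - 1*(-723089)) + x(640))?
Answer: 640/168148533 ≈ 3.8062e-6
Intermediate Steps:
U(a) = 2 + a
x(y) = 53/y (x(y) = (2 + 51)/y = 53/y)
1/((-460357 - 1*(-723089)) + x(640)) = 1/((-460357 - 1*(-723089)) + 53/640) = 1/((-460357 + 723089) + 53*(1/640)) = 1/(262732 + 53/640) = 1/(168148533/640) = 640/168148533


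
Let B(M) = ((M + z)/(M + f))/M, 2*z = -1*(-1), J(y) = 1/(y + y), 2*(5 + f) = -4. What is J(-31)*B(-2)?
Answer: 1/744 ≈ 0.0013441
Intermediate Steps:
f = -7 (f = -5 + (½)*(-4) = -5 - 2 = -7)
J(y) = 1/(2*y)
z = ½ (z = (-1*(-1))/2 = (½)*1 = ½ ≈ 0.50000)
B(M) = (½ + M)/(M*(-7 + M)) (B(M) = ((M + ½)/(M - 7))/M = ((½ + M)/(-7 + M))/M = (½ + M)/(M*(-7 + M)))
J(-31)*B(-2) = ((½)/(-31))*((½ - 2)/((-2)*(-7 - 2))) = ((½)*(-1/31))*(-½*(-3/2)/(-9)) = -(-1)*(-1)*(-3)/(124*9*2) = -1/62*(-1/12) = 1/744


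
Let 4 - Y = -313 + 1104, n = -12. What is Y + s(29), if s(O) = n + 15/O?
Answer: -23156/29 ≈ -798.48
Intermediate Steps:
Y = -787 (Y = 4 - (-313 + 1104) = 4 - 1*791 = 4 - 791 = -787)
s(O) = -12 + 15/O
Y + s(29) = -787 + (-12 + 15/29) = -787 - 333/29 = -23156/29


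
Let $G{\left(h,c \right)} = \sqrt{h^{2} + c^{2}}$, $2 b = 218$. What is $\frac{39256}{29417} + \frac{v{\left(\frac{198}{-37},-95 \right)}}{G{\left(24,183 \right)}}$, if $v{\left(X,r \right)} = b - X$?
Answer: $\frac{39256}{29417} + \frac{4231 \sqrt{3785}}{420135} \approx 1.954$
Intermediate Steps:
$b = 109$ ($b = \frac{1}{2} \cdot 218 = 109$)
$G{\left(h,c \right)} = \sqrt{c^{2} + h^{2}}$
$v{\left(X,r \right)} = 109 - X$
$\frac{39256}{29417} + \frac{v{\left(\frac{198}{-37},-95 \right)}}{G{\left(24,183 \right)}} = \frac{39256}{29417} + \frac{109 - \frac{198}{-37}}{\sqrt{183^{2} + 24^{2}}} = 39256 \cdot \frac{1}{29417} + \frac{109 - 198 \left(- \frac{1}{37}\right)}{\sqrt{33489 + 576}} = \frac{39256}{29417} + \frac{109 - - \frac{198}{37}}{\sqrt{34065}} = \frac{39256}{29417} + \frac{109 + \frac{198}{37}}{3 \sqrt{3785}} = \frac{39256}{29417} + \frac{4231 \frac{\sqrt{3785}}{11355}}{37} = \frac{39256}{29417} + \frac{4231 \sqrt{3785}}{420135}$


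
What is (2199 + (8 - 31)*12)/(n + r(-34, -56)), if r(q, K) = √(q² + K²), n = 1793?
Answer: 3447939/3210557 - 3846*√1073/3210557 ≈ 1.0347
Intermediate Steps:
r(q, K) = √(K² + q²)
(2199 + (8 - 31)*12)/(n + r(-34, -56)) = (2199 + (8 - 31)*12)/(1793 + √((-56)² + (-34)²)) = (2199 - 23*12)/(1793 + √(3136 + 1156)) = (2199 - 276)/(1793 + √4292) = 1923/(1793 + 2*√1073)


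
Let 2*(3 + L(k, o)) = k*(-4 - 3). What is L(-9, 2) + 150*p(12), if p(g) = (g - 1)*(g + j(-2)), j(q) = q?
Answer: 33057/2 ≈ 16529.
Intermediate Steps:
L(k, o) = -3 - 7*k/2 (L(k, o) = -3 + (k*(-4 - 3))/2 = -3 + (k*(-7))/2 = -3 + (-7*k)/2 = -3 - 7*k/2)
p(g) = (-1 + g)*(-2 + g) (p(g) = (g - 1)*(g - 2) = (-1 + g)*(-2 + g))
L(-9, 2) + 150*p(12) = (-3 - 7/2*(-9)) + 150*(2 + 12² - 3*12) = (-3 + 63/2) + 150*(2 + 144 - 36) = 57/2 + 150*110 = 57/2 + 16500 = 33057/2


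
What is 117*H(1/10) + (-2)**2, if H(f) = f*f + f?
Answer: 1687/100 ≈ 16.870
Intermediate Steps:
H(f) = f + f**2 (H(f) = f**2 + f = f + f**2)
117*H(1/10) + (-2)**2 = 117*((1 + 1/10)/10) + (-2)**2 = 117*((1 + 1/10)/10) + 4 = 117*((1/10)*(11/10)) + 4 = 117*(11/100) + 4 = 1287/100 + 4 = 1687/100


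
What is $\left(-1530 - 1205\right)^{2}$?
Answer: $7480225$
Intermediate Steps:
$\left(-1530 - 1205\right)^{2} = \left(-2735\right)^{2} = 7480225$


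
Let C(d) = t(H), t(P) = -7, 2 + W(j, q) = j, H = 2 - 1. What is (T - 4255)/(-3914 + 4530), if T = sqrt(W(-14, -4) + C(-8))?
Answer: -4255/616 + I*sqrt(23)/616 ≈ -6.9075 + 0.0077854*I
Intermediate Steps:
H = 1
W(j, q) = -2 + j
C(d) = -7
T = I*sqrt(23) (T = sqrt((-2 - 14) - 7) = sqrt(-16 - 7) = sqrt(-23) = I*sqrt(23) ≈ 4.7958*I)
(T - 4255)/(-3914 + 4530) = (I*sqrt(23) - 4255)/(-3914 + 4530) = (-4255 + I*sqrt(23))/616 = (-4255 + I*sqrt(23))*(1/616) = -4255/616 + I*sqrt(23)/616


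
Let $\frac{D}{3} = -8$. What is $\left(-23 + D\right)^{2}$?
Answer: $2209$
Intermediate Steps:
$D = -24$ ($D = 3 \left(-8\right) = -24$)
$\left(-23 + D\right)^{2} = \left(-23 - 24\right)^{2} = \left(-47\right)^{2} = 2209$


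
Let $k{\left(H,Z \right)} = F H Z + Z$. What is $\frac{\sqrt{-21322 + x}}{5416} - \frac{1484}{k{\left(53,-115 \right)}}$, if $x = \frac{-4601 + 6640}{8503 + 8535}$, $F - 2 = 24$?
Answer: $\frac{212}{22655} + \frac{i \sqrt{6189602072486}}{92277808} \approx 0.0093578 + 0.026961 i$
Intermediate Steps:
$F = 26$ ($F = 2 + 24 = 26$)
$x = \frac{2039}{17038} \approx 0.11967$
$k{\left(H,Z \right)} = Z + 26 H Z$ ($k{\left(H,Z \right)} = 26 H Z + Z = Z + 26 H Z$)
$\frac{\sqrt{-21322 + x}}{5416} - \frac{1484}{k{\left(53,-115 \right)}} = \frac{\sqrt{-21322 + \frac{2039}{17038}}}{5416} - \frac{1484}{\left(-115\right) \left(1 + 26 \cdot 53\right)} = \sqrt{- \frac{363282197}{17038}} \cdot \frac{1}{5416} - \frac{1484}{\left(-115\right) \left(1 + 1378\right)} = \frac{i \sqrt{6189602072486}}{17038} \cdot \frac{1}{5416} - \frac{1484}{\left(-115\right) 1379} = \frac{i \sqrt{6189602072486}}{92277808} - \frac{1484}{-158585} = \frac{i \sqrt{6189602072486}}{92277808} - - \frac{212}{22655} = \frac{i \sqrt{6189602072486}}{92277808} + \frac{212}{22655} = \frac{212}{22655} + \frac{i \sqrt{6189602072486}}{92277808}$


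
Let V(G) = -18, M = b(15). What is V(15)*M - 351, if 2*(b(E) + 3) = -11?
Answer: -198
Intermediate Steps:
b(E) = -17/2 (b(E) = -3 + (½)*(-11) = -3 - 11/2 = -17/2)
M = -17/2 ≈ -8.5000
V(15)*M - 351 = -18*(-17/2) - 351 = 153 - 351 = -198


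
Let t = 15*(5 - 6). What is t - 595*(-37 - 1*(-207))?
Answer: -101165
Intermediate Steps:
t = -15 (t = 15*(-1) = -15)
t - 595*(-37 - 1*(-207)) = -15 - 595*(-37 - 1*(-207)) = -15 - 595*(-37 + 207) = -15 - 595*170 = -15 - 101150 = -101165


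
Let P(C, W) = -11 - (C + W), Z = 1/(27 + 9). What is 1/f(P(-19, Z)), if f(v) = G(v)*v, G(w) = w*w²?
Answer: 1679616/6784652161 ≈ 0.00024756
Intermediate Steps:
Z = 1/36 ≈ 0.027778
P(C, W) = -11 - C - W (P(C, W) = -11 + (-C - W) = -11 - C - W)
G(w) = w³
f(v) = v⁴ (f(v) = v³*v = v⁴)
1/f(P(-19, Z)) = 1/((-11 - 1*(-19) - 1*1/36)⁴) = 1/((-11 + 19 - 1/36)⁴) = 1/((287/36)⁴) = 1/(6784652161/1679616) = 1679616/6784652161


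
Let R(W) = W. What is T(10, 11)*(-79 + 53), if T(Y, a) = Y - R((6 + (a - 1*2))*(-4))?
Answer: -1820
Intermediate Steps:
T(Y, a) = 16 + Y + 4*a (T(Y, a) = Y - (6 + (a - 1*2))*(-4) = Y - (6 + (a - 2))*(-4) = Y - (6 + (-2 + a))*(-4) = Y - (4 + a)*(-4) = Y - (-16 - 4*a) = Y + (16 + 4*a) = 16 + Y + 4*a)
T(10, 11)*(-79 + 53) = (16 + 10 + 4*11)*(-79 + 53) = (16 + 10 + 44)*(-26) = 70*(-26) = -1820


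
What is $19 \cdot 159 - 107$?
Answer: $2914$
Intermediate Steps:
$19 \cdot 159 - 107 = 3021 - 107 = 2914$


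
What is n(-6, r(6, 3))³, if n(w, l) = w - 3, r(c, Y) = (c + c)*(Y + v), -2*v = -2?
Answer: -729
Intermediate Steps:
v = 1 (v = -½*(-2) = 1)
r(c, Y) = 2*c*(1 + Y) (r(c, Y) = (c + c)*(Y + 1) = (2*c)*(1 + Y) = 2*c*(1 + Y))
n(w, l) = -3 + w
n(-6, r(6, 3))³ = (-3 - 6)³ = (-9)³ = -729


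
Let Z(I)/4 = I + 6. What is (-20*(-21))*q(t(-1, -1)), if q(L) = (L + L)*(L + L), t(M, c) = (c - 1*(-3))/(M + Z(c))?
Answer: 6720/361 ≈ 18.615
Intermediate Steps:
Z(I) = 24 + 4*I (Z(I) = 4*(I + 6) = 4*(6 + I) = 24 + 4*I)
t(M, c) = (3 + c)/(24 + M + 4*c) (t(M, c) = (c - 1*(-3))/(M + (24 + 4*c)) = (c + 3)/(24 + M + 4*c) = (3 + c)/(24 + M + 4*c))
q(L) = 4*L**2 (q(L) = (2*L)*(2*L) = 4*L**2)
(-20*(-21))*q(t(-1, -1)) = (-20*(-21))*(4*((3 - 1)/(24 - 1 + 4*(-1)))**2) = 420*(4*(2/(24 - 1 - 4))**2) = 420*(4*(2/19)**2) = 420*(4*(4/361)) = 420*(16/361) = 6720/361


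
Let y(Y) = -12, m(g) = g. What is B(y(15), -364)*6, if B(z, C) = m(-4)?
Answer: -24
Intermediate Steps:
B(z, C) = -4
B(y(15), -364)*6 = -4*6 = -24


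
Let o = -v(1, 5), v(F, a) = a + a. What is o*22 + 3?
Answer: -217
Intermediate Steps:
v(F, a) = 2*a
o = -10 (o = -2*5 = -1*10 = -10)
o*22 + 3 = -10*22 + 3 = -220 + 3 = -217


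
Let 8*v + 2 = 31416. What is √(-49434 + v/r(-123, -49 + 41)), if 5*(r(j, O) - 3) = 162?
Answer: 17*I*√21387441/354 ≈ 222.09*I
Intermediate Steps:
r(j, O) = 177/5 (r(j, O) = 3 + (⅕)*162 = 3 + 162/5 = 177/5)
v = 15707/4 (v = -¼ + (⅛)*31416 = -¼ + 3927 = 15707/4 ≈ 3926.8)
√(-49434 + v/r(-123, -49 + 41)) = √(-49434 + 15707/(4*(177/5))) = √(-49434 + (15707/4)*(5/177)) = √(-49434 + 78535/708) = √(-34920737/708) = 17*I*√21387441/354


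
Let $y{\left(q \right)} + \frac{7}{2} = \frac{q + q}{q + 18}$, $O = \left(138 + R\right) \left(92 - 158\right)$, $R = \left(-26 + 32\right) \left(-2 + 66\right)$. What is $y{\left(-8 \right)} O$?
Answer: $\frac{878526}{5} \approx 1.7571 \cdot 10^{5}$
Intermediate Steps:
$R = 384$ ($R = 6 \cdot 64 = 384$)
$O = -34452$ ($O = \left(138 + 384\right) \left(92 - 158\right) = 522 \left(-66\right) = -34452$)
$y{\left(q \right)} = - \frac{7}{2} + \frac{2 q}{18 + q}$ ($y{\left(q \right)} = - \frac{7}{2} + \frac{q + q}{q + 18} = - \frac{7}{2} + \frac{2 q}{18 + q}$)
$y{\left(-8 \right)} O = \frac{3 \left(-42 - -8\right)}{2 \left(18 - 8\right)} \left(-34452\right) = \frac{3 \left(-42 + 8\right)}{2 \cdot 10} \left(-34452\right) = \frac{3}{2} \cdot \frac{1}{10} \left(-34\right) \left(-34452\right) = \left(- \frac{51}{10}\right) \left(-34452\right) = \frac{878526}{5}$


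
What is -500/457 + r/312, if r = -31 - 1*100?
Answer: -215867/142584 ≈ -1.5140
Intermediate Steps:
r = -131 (r = -31 - 100 = -131)
-500/457 + r/312 = -500/457 - 131/312 = -215867/142584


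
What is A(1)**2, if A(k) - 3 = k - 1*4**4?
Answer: 63504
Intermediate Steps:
A(k) = -253 + k (A(k) = 3 + (k - 1*4**4) = 3 + (k - 1*256) = 3 + (k - 256) = 3 + (-256 + k) = -253 + k)
A(1)**2 = (-253 + 1)**2 = (-252)**2 = 63504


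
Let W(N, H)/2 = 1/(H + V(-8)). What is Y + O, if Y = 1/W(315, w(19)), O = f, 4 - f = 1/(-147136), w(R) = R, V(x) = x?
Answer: 1397793/147136 ≈ 9.5000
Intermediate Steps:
f = 588545/147136 (f = 4 - 1/(-147136) = 4 - 1*(-1/147136) = 4 + 1/147136 = 588545/147136 ≈ 4.0000)
O = 588545/147136 ≈ 4.0000
W(N, H) = 2/(-8 + H) (W(N, H) = 2/(H - 8) = 2/(-8 + H))
Y = 11/2 (Y = 1/(2/(-8 + 19)) = 1/(2/11) = 11/2 ≈ 5.5000)
Y + O = 11/2 + 588545/147136 = 1397793/147136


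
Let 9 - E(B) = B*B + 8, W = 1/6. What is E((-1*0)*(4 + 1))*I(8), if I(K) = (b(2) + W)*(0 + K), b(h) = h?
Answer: 52/3 ≈ 17.333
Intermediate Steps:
W = ⅙ ≈ 0.16667
I(K) = 13*K/6 (I(K) = (2 + ⅙)*(0 + K) = 13*K/6)
E(B) = 1 - B² (E(B) = 9 - (B*B + 8) = 9 - (B² + 8) = 9 - (8 + B²) = 9 + (-8 - B²) = 1 - B²)
E((-1*0)*(4 + 1))*I(8) = (1 - ((-1*0)*(4 + 1))²)*((13/6)*8) = (1 - (0*5)²)*(52/3) = (1 - 1*0²)*(52/3) = (1 - 1*0)*(52/3) = (1 + 0)*(52/3) = 1*(52/3) = 52/3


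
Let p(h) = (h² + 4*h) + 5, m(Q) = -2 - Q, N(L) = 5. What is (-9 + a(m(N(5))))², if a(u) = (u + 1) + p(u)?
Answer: 121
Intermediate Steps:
p(h) = 5 + h² + 4*h
a(u) = 6 + u² + 5*u (a(u) = (u + 1) + (5 + u² + 4*u) = (1 + u) + (5 + u² + 4*u) = 6 + u² + 5*u)
(-9 + a(m(N(5))))² = (-9 + (6 + (-2 - 1*5)² + 5*(-2 - 1*5)))² = (-9 + (6 + (-2 - 5)² + 5*(-2 - 5)))² = (-9 + (6 + (-7)² + 5*(-7)))² = (-9 + (6 + 49 - 35))² = (-9 + 20)² = 11² = 121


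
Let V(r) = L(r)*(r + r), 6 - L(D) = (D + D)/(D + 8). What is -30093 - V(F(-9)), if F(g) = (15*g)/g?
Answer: -695379/23 ≈ -30234.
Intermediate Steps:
L(D) = 6 - 2*D/(8 + D) (L(D) = 6 - (D + D)/(D + 8) = 6 - 2*D/(8 + D))
F(g) = 15
V(r) = 8*r*(12 + r)/(8 + r) (V(r) = (4*(12 + r)/(8 + r))*(r + r) = (4*(12 + r)/(8 + r))*(2*r) = 8*r*(12 + r)/(8 + r))
-30093 - V(F(-9)) = -30093 - 8*15*(12 + 15)/(8 + 15) = -30093 - 8*15*27/23 = -30093 - 1*3240/23 = -30093 - 3240/23 = -695379/23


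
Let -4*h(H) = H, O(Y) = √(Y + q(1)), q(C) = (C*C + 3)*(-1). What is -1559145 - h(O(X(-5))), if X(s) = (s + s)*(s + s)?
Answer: -1559145 + √6 ≈ -1.5591e+6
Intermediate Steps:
X(s) = 4*s² (X(s) = (2*s)*(2*s) = 4*s²)
q(C) = -3 - C² (q(C) = (C² + 3)*(-1) = (3 + C²)*(-1) = -3 - C²)
O(Y) = √(-4 + Y) (O(Y) = √(Y + (-3 - 1*1²)) = √(Y + (-3 - 1*1)) = √(Y + (-3 - 1)) = √(Y - 4) = √(-4 + Y))
h(H) = -H/4
-1559145 - h(O(X(-5))) = -1559145 - (-1)*√(-4 + 4*(-5)²)/4 = -1559145 - (-1)*√(-4 + 4*25)/4 = -1559145 - (-1)*√(-4 + 100)/4 = -1559145 - (-1)*√96/4 = -1559145 - (-1)*4*√6/4 = -1559145 - (-1)*√6 = -1559145 + √6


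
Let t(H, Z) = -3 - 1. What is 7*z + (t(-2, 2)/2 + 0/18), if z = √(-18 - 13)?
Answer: -2 + 7*I*√31 ≈ -2.0 + 38.974*I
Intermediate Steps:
t(H, Z) = -4
z = I*√31 (z = √(-31) = I*√31 ≈ 5.5678*I)
7*z + (t(-2, 2)/2 + 0/18) = 7*(I*√31) + (-4/2 + 0/18) = 7*I*√31 + (-4*½ + 0*(1/18)) = 7*I*√31 + (-2 + 0) = 7*I*√31 - 2 = -2 + 7*I*√31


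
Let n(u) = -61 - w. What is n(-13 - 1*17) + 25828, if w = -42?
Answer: 25809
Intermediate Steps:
n(u) = -19 (n(u) = -61 - 1*(-42) = -61 + 42 = -19)
n(-13 - 1*17) + 25828 = -19 + 25828 = 25809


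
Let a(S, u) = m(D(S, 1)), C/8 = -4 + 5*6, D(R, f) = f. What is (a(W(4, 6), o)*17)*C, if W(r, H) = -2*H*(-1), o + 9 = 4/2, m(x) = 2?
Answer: 7072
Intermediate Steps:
o = -7 (o = -9 + 4/2 = -9 + 4*(1/2) = -9 + 2 = -7)
C = 208 (C = 8*(-4 + 5*6) = 8*(-4 + 30) = 8*26 = 208)
W(r, H) = 2*H
a(S, u) = 2
(a(W(4, 6), o)*17)*C = (2*17)*208 = 34*208 = 7072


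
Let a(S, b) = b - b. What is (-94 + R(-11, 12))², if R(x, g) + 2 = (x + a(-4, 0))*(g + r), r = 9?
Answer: 106929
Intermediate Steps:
a(S, b) = 0
R(x, g) = -2 + x*(9 + g) (R(x, g) = -2 + (x + 0)*(g + 9) = -2 + x*(9 + g))
(-94 + R(-11, 12))² = (-94 + (-2 + 9*(-11) + 12*(-11)))² = (-94 + (-2 - 99 - 132))² = (-94 - 233)² = (-327)² = 106929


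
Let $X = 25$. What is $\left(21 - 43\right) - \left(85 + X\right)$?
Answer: $-132$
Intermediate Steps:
$\left(21 - 43\right) - \left(85 + X\right) = \left(21 - 43\right) - 110 = -22 - 110 = -132$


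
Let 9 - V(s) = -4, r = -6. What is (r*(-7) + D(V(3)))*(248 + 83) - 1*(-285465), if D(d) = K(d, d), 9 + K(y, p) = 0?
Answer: 296388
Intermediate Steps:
K(y, p) = -9 (K(y, p) = -9 + 0 = -9)
V(s) = 13 (V(s) = 9 - 1*(-4) = 9 + 4 = 13)
D(d) = -9
(r*(-7) + D(V(3)))*(248 + 83) - 1*(-285465) = (-6*(-7) - 9)*(248 + 83) - 1*(-285465) = (42 - 9)*331 + 285465 = 33*331 + 285465 = 10923 + 285465 = 296388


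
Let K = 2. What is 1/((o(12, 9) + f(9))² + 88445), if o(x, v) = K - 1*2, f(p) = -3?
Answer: 1/88454 ≈ 1.1305e-5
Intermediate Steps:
o(x, v) = 0 (o(x, v) = 2 - 1*2 = 2 - 2 = 0)
1/((o(12, 9) + f(9))² + 88445) = 1/((0 - 3)² + 88445) = 1/((-3)² + 88445) = 1/(9 + 88445) = 1/88454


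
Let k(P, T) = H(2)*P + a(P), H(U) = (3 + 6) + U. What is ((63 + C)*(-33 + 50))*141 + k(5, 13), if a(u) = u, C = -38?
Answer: 59985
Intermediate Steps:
H(U) = 9 + U
k(P, T) = 12*P (k(P, T) = (9 + 2)*P + P = 11*P + P = 12*P)
((63 + C)*(-33 + 50))*141 + k(5, 13) = ((63 - 38)*(-33 + 50))*141 + 12*5 = (25*17)*141 + 60 = 425*141 + 60 = 59925 + 60 = 59985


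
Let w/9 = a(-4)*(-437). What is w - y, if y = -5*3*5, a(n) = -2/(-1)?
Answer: -7791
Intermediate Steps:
a(n) = 2 (a(n) = -2*(-1) = 2)
w = -7866 (w = 9*(2*(-437)) = 9*(-874) = -7866)
y = -75 (y = -15*5 = -75)
w - y = -7866 - 1*(-75) = -7866 + 75 = -7791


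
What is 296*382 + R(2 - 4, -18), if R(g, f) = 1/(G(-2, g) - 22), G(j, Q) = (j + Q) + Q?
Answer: 3166015/28 ≈ 1.1307e+5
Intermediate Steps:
G(j, Q) = j + 2*Q (G(j, Q) = (Q + j) + Q = j + 2*Q)
R(g, f) = 1/(-24 + 2*g) (R(g, f) = 1/((-2 + 2*g) - 22) = 1/(-24 + 2*g))
296*382 + R(2 - 4, -18) = 296*382 + 1/(2*(-12 + (2 - 4))) = 113072 + 1/(2*(-12 - 2)) = 113072 + (½)/(-14) = 113072 + (½)*(-1/14) = 113072 - 1/28 = 3166015/28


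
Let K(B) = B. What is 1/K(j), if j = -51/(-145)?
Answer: 145/51 ≈ 2.8431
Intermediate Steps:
j = 51/145 (j = -51*(-1/145) = 51/145 ≈ 0.35172)
1/K(j) = 1/(51/145) = 145/51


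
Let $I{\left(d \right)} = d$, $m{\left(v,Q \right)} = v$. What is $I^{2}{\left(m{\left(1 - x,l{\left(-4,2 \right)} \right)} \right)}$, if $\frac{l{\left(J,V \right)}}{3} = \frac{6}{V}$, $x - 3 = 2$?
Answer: $16$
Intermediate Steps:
$x = 5$ ($x = 3 + 2 = 5$)
$l{\left(J,V \right)} = \frac{18}{V}$ ($l{\left(J,V \right)} = 3 \frac{6}{V} = \frac{18}{V}$)
$I^{2}{\left(m{\left(1 - x,l{\left(-4,2 \right)} \right)} \right)} = \left(1 - 5\right)^{2} = \left(-4\right)^{2} = 16$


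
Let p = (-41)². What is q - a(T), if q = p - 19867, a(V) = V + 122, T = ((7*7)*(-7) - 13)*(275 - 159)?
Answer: 22988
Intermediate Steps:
p = 1681
T = -41296 (T = (49*(-7) - 13)*116 = (-343 - 13)*116 = -356*116 = -41296)
a(V) = 122 + V
q = -18186 (q = 1681 - 19867 = -18186)
q - a(T) = -18186 - (122 - 41296) = -18186 - 1*(-41174) = -18186 + 41174 = 22988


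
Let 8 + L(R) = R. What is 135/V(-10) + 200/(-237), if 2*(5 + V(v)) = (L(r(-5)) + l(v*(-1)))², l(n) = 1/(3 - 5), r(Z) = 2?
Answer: 76720/10191 ≈ 7.5282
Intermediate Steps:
L(R) = -8 + R
l(n) = -½ (l(n) = 1/(-2) = -½)
V(v) = 129/8 (V(v) = -5 + ((-8 + 2) - ½)²/2 = -5 + (-6 - ½)²/2 = -5 + (-13/2)²/2 = -5 + (½)*(169/4) = -5 + 169/8 = 129/8)
135/V(-10) + 200/(-237) = 135/(129/8) + 200/(-237) = 135*(8/129) + 200*(-1/237) = 360/43 - 200/237 = 76720/10191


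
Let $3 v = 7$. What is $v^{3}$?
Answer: $\frac{343}{27} \approx 12.704$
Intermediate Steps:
$v = \frac{7}{3}$ ($v = \frac{1}{3} \cdot 7 = \frac{7}{3} \approx 2.3333$)
$v^{3} = \left(\frac{7}{3}\right)^{3} = \frac{343}{27}$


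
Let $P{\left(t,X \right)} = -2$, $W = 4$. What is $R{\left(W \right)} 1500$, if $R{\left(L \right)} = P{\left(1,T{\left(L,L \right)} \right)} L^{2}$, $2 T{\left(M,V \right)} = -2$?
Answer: $-48000$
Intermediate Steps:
$T{\left(M,V \right)} = -1$ ($T{\left(M,V \right)} = \frac{1}{2} \left(-2\right) = -1$)
$R{\left(L \right)} = - 2 L^{2}$
$R{\left(W \right)} 1500 = - 2 \cdot 4^{2} \cdot 1500 = \left(-2\right) 16 \cdot 1500 = \left(-32\right) 1500 = -48000$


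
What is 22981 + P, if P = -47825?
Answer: -24844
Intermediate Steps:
22981 + P = 22981 - 47825 = -24844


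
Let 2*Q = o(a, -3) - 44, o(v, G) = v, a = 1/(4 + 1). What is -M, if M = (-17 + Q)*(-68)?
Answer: -13226/5 ≈ -2645.2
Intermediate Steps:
a = ⅕ (a = 1/5 = ⅕ ≈ 0.20000)
Q = -219/10 (Q = (⅕ - 44)/2 = (½)*(-219/5) = -219/10 ≈ -21.900)
M = 13226/5 (M = (-17 - 219/10)*(-68) = -389/10*(-68) = 13226/5 ≈ 2645.2)
-M = -1*13226/5 = -13226/5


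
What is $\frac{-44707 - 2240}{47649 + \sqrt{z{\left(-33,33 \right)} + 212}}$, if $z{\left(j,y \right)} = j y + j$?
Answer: $- \frac{319568229}{324346873} + \frac{46947 i \sqrt{910}}{2270428111} \approx -0.98527 + 0.00062376 i$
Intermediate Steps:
$z{\left(j,y \right)} = j + j y$
$\frac{-44707 - 2240}{47649 + \sqrt{z{\left(-33,33 \right)} + 212}} = \frac{-44707 - 2240}{47649 + \sqrt{- 33 \left(1 + 33\right) + 212}} = - \frac{46947}{47649 + \sqrt{\left(-33\right) 34 + 212}} = - \frac{46947}{47649 + \sqrt{-1122 + 212}} = - \frac{46947}{47649 + \sqrt{-910}} = - \frac{46947}{47649 + i \sqrt{910}}$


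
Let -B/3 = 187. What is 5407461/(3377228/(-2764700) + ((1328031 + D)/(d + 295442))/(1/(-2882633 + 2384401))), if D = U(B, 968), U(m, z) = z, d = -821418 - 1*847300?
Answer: 427718466643934775/38138354093613139 ≈ 11.215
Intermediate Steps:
B = -561 (B = -3*187 = -561)
d = -1668718 (d = -821418 - 847300 = -1668718)
D = 968
5407461/(3377228/(-2764700) + ((1328031 + D)/(d + 295442))/(1/(-2882633 + 2384401))) = 5407461/(3377228/(-2764700) + ((1328031 + 968)/(-1668718 + 295442))/(1/(-2882633 + 2384401))) = 5407461/(3377228*(-1/2764700) + (1328999/(-1373276))/(1/(-498232))) = 5407461/(-844307/691175 + (1328999*(-1/1373276))/(-1/498232)) = 5407461/(-844307/691175 - 1328999/1373276*(-498232)) = 5407461/(-844307/691175 + 165537457442/343319) = 5407461/(114415062280839417/237293509825) = 5407461*(237293509825/114415062280839417) = 427718466643934775/38138354093613139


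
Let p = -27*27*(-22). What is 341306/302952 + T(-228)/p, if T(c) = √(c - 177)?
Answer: 170653/151476 + I*√5/1782 ≈ 1.1266 + 0.0012548*I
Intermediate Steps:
p = 16038 (p = -729*(-22) = 16038)
T(c) = √(-177 + c)
341306/302952 + T(-228)/p = 341306/302952 + √(-177 - 228)/16038 = 341306*(1/302952) + √(-405)*(1/16038) = 170653/151476 + (9*I*√5)*(1/16038) = 170653/151476 + I*√5/1782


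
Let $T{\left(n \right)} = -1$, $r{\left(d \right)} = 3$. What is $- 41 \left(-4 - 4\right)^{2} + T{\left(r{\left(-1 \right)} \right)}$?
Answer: $-2625$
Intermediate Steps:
$- 41 \left(-4 - 4\right)^{2} + T{\left(r{\left(-1 \right)} \right)} = - 41 \left(-4 - 4\right)^{2} - 1 = - 41 \left(-8\right)^{2} - 1 = \left(-41\right) 64 - 1 = -2624 - 1 = -2625$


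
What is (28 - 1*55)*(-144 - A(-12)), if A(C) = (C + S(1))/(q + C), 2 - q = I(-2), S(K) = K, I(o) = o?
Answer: 31401/8 ≈ 3925.1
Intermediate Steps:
q = 4 (q = 2 - 1*(-2) = 2 + 2 = 4)
A(C) = (1 + C)/(4 + C) (A(C) = (C + 1)/(4 + C) = (1 + C)/(4 + C))
(28 - 1*55)*(-144 - A(-12)) = (28 - 1*55)*(-144 - (1 - 12)/(4 - 12)) = (28 - 55)*(-144 - (-11)/(-8)) = -27*(-144 - (-1)*(-11)/8) = -27*(-144 - 1*11/8) = -27*(-144 - 11/8) = -27*(-1163/8) = 31401/8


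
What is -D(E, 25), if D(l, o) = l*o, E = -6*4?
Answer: 600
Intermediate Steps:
E = -24
-D(E, 25) = -(-24)*25 = -1*(-600) = 600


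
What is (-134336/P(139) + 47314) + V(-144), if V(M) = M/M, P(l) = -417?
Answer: 19864691/417 ≈ 47637.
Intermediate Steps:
V(M) = 1
(-134336/P(139) + 47314) + V(-144) = (-134336/(-417) + 47314) + 1 = (-134336*(-1/417) + 47314) + 1 = (134336/417 + 47314) + 1 = 19864274/417 + 1 = 19864691/417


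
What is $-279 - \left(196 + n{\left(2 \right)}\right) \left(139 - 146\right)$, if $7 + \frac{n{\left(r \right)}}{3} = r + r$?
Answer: $1030$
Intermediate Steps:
$n{\left(r \right)} = -21 + 6 r$ ($n{\left(r \right)} = -21 + 3 \left(r + r\right) = -21 + 3 \cdot 2 r = -21 + 6 r$)
$-279 - \left(196 + n{\left(2 \right)}\right) \left(139 - 146\right) = -279 - \left(196 + \left(-21 + 6 \cdot 2\right)\right) \left(139 - 146\right) = -279 - \left(196 + \left(-21 + 12\right)\right) \left(-7\right) = -279 - \left(196 - 9\right) \left(-7\right) = -279 - 187 \left(-7\right) = -279 - -1309 = -279 + 1309 = 1030$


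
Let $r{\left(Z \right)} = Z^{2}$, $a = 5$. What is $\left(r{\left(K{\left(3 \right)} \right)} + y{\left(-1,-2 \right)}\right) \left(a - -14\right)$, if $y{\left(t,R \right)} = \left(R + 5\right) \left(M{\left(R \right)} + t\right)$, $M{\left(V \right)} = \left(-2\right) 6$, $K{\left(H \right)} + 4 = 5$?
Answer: $-722$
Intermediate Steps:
$K{\left(H \right)} = 1$ ($K{\left(H \right)} = -4 + 5 = 1$)
$M{\left(V \right)} = -12$
$y{\left(t,R \right)} = \left(-12 + t\right) \left(5 + R\right)$ ($y{\left(t,R \right)} = \left(R + 5\right) \left(-12 + t\right) = \left(5 + R\right) \left(-12 + t\right) = \left(-12 + t\right) \left(5 + R\right)$)
$\left(r{\left(K{\left(3 \right)} \right)} + y{\left(-1,-2 \right)}\right) \left(a - -14\right) = \left(1^{2} - 39\right) \left(5 - -14\right) = \left(1 + \left(-60 + 24 - 5 + 2\right)\right) \left(5 + 14\right) = \left(1 - 39\right) 19 = \left(-38\right) 19 = -722$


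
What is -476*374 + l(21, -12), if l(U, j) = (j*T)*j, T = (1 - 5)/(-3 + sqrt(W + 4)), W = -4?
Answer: -177832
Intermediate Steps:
T = 4/3 (T = (1 - 5)/(-3 + sqrt(-4 + 4)) = -4/(-3 + sqrt(0)) = -4/(-3 + 0) = -4/(-3) = -4*(-1/3) = 4/3 ≈ 1.3333)
l(U, j) = 4*j**2/3 (l(U, j) = (j*(4/3))*j = (4*j/3)*j = 4*j**2/3)
-476*374 + l(21, -12) = -476*374 + (4/3)*(-12)**2 = -178024 + (4/3)*144 = -178024 + 192 = -177832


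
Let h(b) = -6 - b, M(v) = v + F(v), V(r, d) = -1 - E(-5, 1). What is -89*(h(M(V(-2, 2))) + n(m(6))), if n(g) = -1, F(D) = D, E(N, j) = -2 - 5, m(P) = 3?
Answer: 1691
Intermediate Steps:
E(N, j) = -7
V(r, d) = 6 (V(r, d) = -1 - 1*(-7) = -1 + 7 = 6)
M(v) = 2*v (M(v) = v + v = 2*v)
-89*(h(M(V(-2, 2))) + n(m(6))) = -89*((-6 - 2*6) - 1) = -89*((-6 - 1*12) - 1) = -89*((-6 - 12) - 1) = -89*(-18 - 1) = -89*(-19) = 1691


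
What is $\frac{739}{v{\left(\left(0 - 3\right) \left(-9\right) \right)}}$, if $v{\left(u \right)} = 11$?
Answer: $\frac{739}{11} \approx 67.182$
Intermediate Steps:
$\frac{739}{v{\left(\left(0 - 3\right) \left(-9\right) \right)}} = \frac{739}{11}$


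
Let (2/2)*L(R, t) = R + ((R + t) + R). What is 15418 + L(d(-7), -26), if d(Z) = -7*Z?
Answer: 15539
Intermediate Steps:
L(R, t) = t + 3*R (L(R, t) = R + ((R + t) + R) = R + (t + 2*R) = t + 3*R)
15418 + L(d(-7), -26) = 15418 + (-26 + 3*(-7*(-7))) = 15418 + (-26 + 3*49) = 15418 + (-26 + 147) = 15418 + 121 = 15539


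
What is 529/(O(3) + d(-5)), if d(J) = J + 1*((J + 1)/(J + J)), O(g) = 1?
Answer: -2645/18 ≈ -146.94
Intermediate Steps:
d(J) = J + (1 + J)/(2*J) (d(J) = J + 1*((1 + J)/((2*J))) = J + 1*((1 + J)*(1/(2*J))) = J + 1*((1 + J)/(2*J)) = J + (1 + J)/(2*J))
529/(O(3) + d(-5)) = 529/(1 + (½ - 5 + (½)/(-5))) = 529/(1 + (½ - 5 + (½)*(-⅕))) = 529/(1 + (½ - 5 - ⅒)) = 529/(1 - 23/5) = 529/(-18/5) = 529*(-5/18) = -2645/18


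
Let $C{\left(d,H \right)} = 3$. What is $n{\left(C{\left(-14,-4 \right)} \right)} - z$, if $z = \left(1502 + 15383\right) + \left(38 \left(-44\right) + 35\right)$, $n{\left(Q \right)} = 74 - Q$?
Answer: $-15177$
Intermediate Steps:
$z = 15248$ ($z = 16885 + \left(-1672 + 35\right) = 16885 - 1637 = 15248$)
$n{\left(C{\left(-14,-4 \right)} \right)} - z = \left(74 - 3\right) - 15248 = 71 - 15248 = -15177$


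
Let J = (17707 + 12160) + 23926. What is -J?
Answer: -53793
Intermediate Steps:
J = 53793 (J = 29867 + 23926 = 53793)
-J = -1*53793 = -53793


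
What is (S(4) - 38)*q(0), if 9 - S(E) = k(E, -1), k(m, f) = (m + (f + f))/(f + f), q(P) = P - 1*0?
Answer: 0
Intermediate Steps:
q(P) = P (q(P) = P + 0 = P)
k(m, f) = (m + 2*f)/(2*f) (k(m, f) = (m + 2*f)/((2*f)) = (m + 2*f)*(1/(2*f)) = (m + 2*f)/(2*f))
S(E) = 8 + E/2 (S(E) = 9 - (-1 + E/2)/(-1) = 9 - (-1)*(-1 + E/2) = 9 - (1 - E/2) = 9 + (-1 + E/2) = 8 + E/2)
(S(4) - 38)*q(0) = ((8 + (½)*4) - 38)*0 = ((8 + 2) - 38)*0 = (10 - 38)*0 = -28*0 = 0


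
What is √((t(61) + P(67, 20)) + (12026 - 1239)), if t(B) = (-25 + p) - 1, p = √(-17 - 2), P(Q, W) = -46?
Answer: √(10715 + I*√19) ≈ 103.51 + 0.0211*I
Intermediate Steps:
p = I*√19 (p = √(-19) = I*√19 ≈ 4.3589*I)
t(B) = -26 + I*√19 (t(B) = (-25 + I*√19) - 1 = -26 + I*√19)
√((t(61) + P(67, 20)) + (12026 - 1239)) = √(((-26 + I*√19) - 46) + (12026 - 1239)) = √((-72 + I*√19) + 10787) = √(10715 + I*√19)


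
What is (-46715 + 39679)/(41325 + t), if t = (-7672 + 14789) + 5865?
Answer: -7036/54307 ≈ -0.12956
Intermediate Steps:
t = 12982 (t = 7117 + 5865 = 12982)
(-46715 + 39679)/(41325 + t) = (-46715 + 39679)/(41325 + 12982) = -7036/54307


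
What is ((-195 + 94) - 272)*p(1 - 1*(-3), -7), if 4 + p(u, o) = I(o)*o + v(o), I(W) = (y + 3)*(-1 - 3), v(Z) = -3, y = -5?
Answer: 23499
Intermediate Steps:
I(W) = 8 (I(W) = (-5 + 3)*(-1 - 3) = -2*(-4) = 8)
p(u, o) = -7 + 8*o (p(u, o) = -4 + (8*o - 3) = -4 + (-3 + 8*o) = -7 + 8*o)
((-195 + 94) - 272)*p(1 - 1*(-3), -7) = ((-195 + 94) - 272)*(-7 + 8*(-7)) = (-101 - 272)*(-7 - 56) = -373*(-63) = 23499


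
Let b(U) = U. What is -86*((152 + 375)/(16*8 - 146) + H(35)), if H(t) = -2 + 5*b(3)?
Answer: 12599/9 ≈ 1399.9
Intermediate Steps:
H(t) = 13 (H(t) = -2 + 5*3 = -2 + 15 = 13)
-86*((152 + 375)/(16*8 - 146) + H(35)) = -86*((152 + 375)/(16*8 - 146) + 13) = -86*(527/(128 - 146) + 13) = -86*(527/(-18) + 13) = -86*(527*(-1/18) + 13) = -86*(-527/18 + 13) = -86*(-293/18) = 12599/9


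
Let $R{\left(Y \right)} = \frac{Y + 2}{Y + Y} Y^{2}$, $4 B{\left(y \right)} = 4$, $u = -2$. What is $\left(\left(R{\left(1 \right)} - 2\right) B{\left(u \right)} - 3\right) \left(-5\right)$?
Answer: $\frac{35}{2} \approx 17.5$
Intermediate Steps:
$B{\left(y \right)} = 1$ ($B{\left(y \right)} = \frac{1}{4} \cdot 4 = 1$)
$R{\left(Y \right)} = \frac{Y \left(2 + Y\right)}{2}$ ($R{\left(Y \right)} = \frac{2 + Y}{2 Y} Y^{2} = \frac{Y \left(2 + Y\right)}{2}$)
$\left(\left(R{\left(1 \right)} - 2\right) B{\left(u \right)} - 3\right) \left(-5\right) = \left(\left(\frac{1}{2} \cdot 1 \left(2 + 1\right) - 2\right) 1 - 3\right) \left(-5\right) = \left(\left(\frac{1}{2} \cdot 1 \cdot 3 - 2\right) 1 - 3\right) \left(-5\right) = \left(\left(\frac{3}{2} - 2\right) 1 - 3\right) \left(-5\right) = \left(\left(- \frac{1}{2}\right) 1 - 3\right) \left(-5\right) = \left(- \frac{1}{2} - 3\right) \left(-5\right) = \left(- \frac{7}{2}\right) \left(-5\right) = \frac{35}{2}$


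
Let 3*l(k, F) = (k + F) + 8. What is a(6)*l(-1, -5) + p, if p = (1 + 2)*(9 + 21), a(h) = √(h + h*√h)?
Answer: 90 + 2*√(6 + 6*√6)/3 ≈ 93.033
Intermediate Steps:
l(k, F) = 8/3 + F/3 + k/3 (l(k, F) = ((k + F) + 8)/3 = ((F + k) + 8)/3 = (8 + F + k)/3 = 8/3 + F/3 + k/3)
a(h) = √(h + h^(3/2))
p = 90 (p = 3*30 = 90)
a(6)*l(-1, -5) + p = √(6 + 6^(3/2))*(8/3 + (⅓)*(-5) + (⅓)*(-1)) + 90 = √(6 + 6*√6)*(8/3 - 5/3 - ⅓) + 90 = √(6 + 6*√6)*(⅔) + 90 = 2*√(6 + 6*√6)/3 + 90 = 90 + 2*√(6 + 6*√6)/3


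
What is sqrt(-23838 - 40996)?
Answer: I*sqrt(64834) ≈ 254.63*I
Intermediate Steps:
sqrt(-23838 - 40996) = sqrt(-64834) = I*sqrt(64834)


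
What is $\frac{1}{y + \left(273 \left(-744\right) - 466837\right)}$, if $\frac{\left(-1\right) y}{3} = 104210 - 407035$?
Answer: $\frac{1}{238526} \approx 4.1924 \cdot 10^{-6}$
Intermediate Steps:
$y = 908475$ ($y = - 3 \left(104210 - 407035\right) = \left(-3\right) \left(-302825\right) = 908475$)
$\frac{1}{y + \left(273 \left(-744\right) - 466837\right)} = \frac{1}{908475 + \left(273 \left(-744\right) - 466837\right)} = \frac{1}{908475 - 669949} = \frac{1}{238526}$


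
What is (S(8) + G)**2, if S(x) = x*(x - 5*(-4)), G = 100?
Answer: 104976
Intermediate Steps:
S(x) = x*(20 + x) (S(x) = x*(x + 20) = x*(20 + x))
(S(8) + G)**2 = (8*(20 + 8) + 100)**2 = (8*28 + 100)**2 = (224 + 100)**2 = 324**2 = 104976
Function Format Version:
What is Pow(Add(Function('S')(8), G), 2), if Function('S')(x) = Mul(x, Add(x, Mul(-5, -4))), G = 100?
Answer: 104976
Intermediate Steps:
Function('S')(x) = Mul(x, Add(20, x)) (Function('S')(x) = Mul(x, Add(x, 20)) = Mul(x, Add(20, x)))
Pow(Add(Function('S')(8), G), 2) = Pow(Add(Mul(8, Add(20, 8)), 100), 2) = Pow(Add(Mul(8, 28), 100), 2) = Pow(Add(224, 100), 2) = Pow(324, 2) = 104976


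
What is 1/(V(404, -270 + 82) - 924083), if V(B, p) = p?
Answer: -1/924271 ≈ -1.0819e-6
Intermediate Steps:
1/(V(404, -270 + 82) - 924083) = 1/((-270 + 82) - 924083) = 1/(-188 - 924083) = 1/(-924271) = -1/924271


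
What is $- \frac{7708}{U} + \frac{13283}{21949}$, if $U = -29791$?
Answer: $\frac{564896745}{653882659} \approx 0.86391$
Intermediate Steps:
$- \frac{7708}{U} + \frac{13283}{21949} = - \frac{7708}{-29791} + \frac{13283}{21949} = \left(-7708\right) \left(- \frac{1}{29791}\right) + 13283 \cdot \frac{1}{21949} = \frac{7708}{29791} + \frac{13283}{21949} = \frac{564896745}{653882659}$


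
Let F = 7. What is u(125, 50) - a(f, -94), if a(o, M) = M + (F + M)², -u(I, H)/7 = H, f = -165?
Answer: -7825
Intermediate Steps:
u(I, H) = -7*H
a(o, M) = M + (7 + M)²
u(125, 50) - a(f, -94) = -7*50 - (-94 + (7 - 94)²) = -350 - (-94 + (-87)²) = -350 - (-94 + 7569) = -350 - 1*7475 = -350 - 7475 = -7825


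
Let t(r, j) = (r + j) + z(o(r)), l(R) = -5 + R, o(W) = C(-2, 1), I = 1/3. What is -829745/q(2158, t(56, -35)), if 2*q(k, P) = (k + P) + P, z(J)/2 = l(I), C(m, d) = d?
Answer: -2489235/3272 ≈ -760.77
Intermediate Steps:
I = ⅓ ≈ 0.33333
o(W) = 1
z(J) = -28/3 (z(J) = 2*(-5 + ⅓) = 2*(-14/3) = -28/3)
t(r, j) = -28/3 + j + r (t(r, j) = (r + j) - 28/3 = (j + r) - 28/3 = -28/3 + j + r)
q(k, P) = P + k/2 (q(k, P) = ((k + P) + P)/2 = ((P + k) + P)/2 = (k + 2*P)/2 = P + k/2)
-829745/q(2158, t(56, -35)) = -829745/((-28/3 - 35 + 56) + (½)*2158) = -829745/(35/3 + 1079) = -829745/3272/3 = -829745*3/3272 = -2489235/3272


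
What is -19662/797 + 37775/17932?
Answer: -322472309/14291804 ≈ -22.563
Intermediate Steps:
-19662/797 + 37775/17932 = -322472309/14291804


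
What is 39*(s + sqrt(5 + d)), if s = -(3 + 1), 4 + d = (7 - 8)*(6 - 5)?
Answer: -156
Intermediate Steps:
d = -5 (d = -4 + (7 - 8)*(6 - 5) = -4 - 1*1 = -4 - 1 = -5)
s = -4 (s = -1*4 = -4)
39*(s + sqrt(5 + d)) = 39*(-4 + sqrt(5 - 5)) = 39*(-4 + sqrt(0)) = 39*(-4 + 0) = 39*(-4) = -156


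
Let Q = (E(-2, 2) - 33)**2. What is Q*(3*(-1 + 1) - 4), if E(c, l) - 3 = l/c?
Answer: -3844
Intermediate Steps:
E(c, l) = 3 + l/c
Q = 961 (Q = ((3 + 2/(-2)) - 33)**2 = ((3 + 2*(-1/2)) - 33)**2 = ((3 - 1) - 33)**2 = (2 - 33)**2 = (-31)**2 = 961)
Q*(3*(-1 + 1) - 4) = 961*(3*(-1 + 1) - 4) = 961*(3*0 - 4) = 961*(0 - 4) = 961*(-4) = -3844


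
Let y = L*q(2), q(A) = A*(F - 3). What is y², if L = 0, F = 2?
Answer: 0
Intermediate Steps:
q(A) = -A (q(A) = A*(2 - 3) = A*(-1) = -A)
y = 0 (y = 0*(-1*2) = 0*(-2) = 0)
y² = 0² = 0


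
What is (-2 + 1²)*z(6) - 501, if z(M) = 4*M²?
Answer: -645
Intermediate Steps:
(-2 + 1²)*z(6) - 501 = (-2 + 1²)*(4*6²) - 501 = (-2 + 1)*(4*36) - 501 = -1*144 - 501 = -144 - 501 = -645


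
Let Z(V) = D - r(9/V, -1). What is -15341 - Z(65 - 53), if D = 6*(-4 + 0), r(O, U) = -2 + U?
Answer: -15320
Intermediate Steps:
D = -24 (D = 6*(-4) = -24)
Z(V) = -21 (Z(V) = -24 - (-2 - 1) = -24 - 1*(-3) = -24 + 3 = -21)
-15341 - Z(65 - 53) = -15341 - 1*(-21) = -15341 + 21 = -15320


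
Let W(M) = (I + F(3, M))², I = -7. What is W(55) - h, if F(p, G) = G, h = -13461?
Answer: 15765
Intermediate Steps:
W(M) = (-7 + M)²
W(55) - h = (-7 + 55)² - 1*(-13461) = 48² + 13461 = 2304 + 13461 = 15765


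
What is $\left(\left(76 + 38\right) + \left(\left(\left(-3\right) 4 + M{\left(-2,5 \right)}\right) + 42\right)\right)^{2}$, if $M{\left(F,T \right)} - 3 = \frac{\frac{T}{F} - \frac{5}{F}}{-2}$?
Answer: $21609$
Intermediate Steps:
$M{\left(F,T \right)} = 3 + \frac{5}{2 F} - \frac{T}{2 F}$ ($M{\left(F,T \right)} = 3 + \frac{\frac{T}{F} - \frac{5}{F}}{-2} = 3 + \left(- \frac{5}{F} + \frac{T}{F}\right) \left(- \frac{1}{2}\right) = 3 - \left(- \frac{5}{2 F} + \frac{T}{2 F}\right) = 3 + \frac{5}{2 F} - \frac{T}{2 F}$)
$\left(\left(76 + 38\right) + \left(\left(\left(-3\right) 4 + M{\left(-2,5 \right)}\right) + 42\right)\right)^{2} = \left(\left(76 + 38\right) + \left(\left(\left(-3\right) 4 + \frac{5 - 5 + 6 \left(-2\right)}{2 \left(-2\right)}\right) + 42\right)\right)^{2} = \left(114 + \left(\left(-12 + \frac{1}{2} \left(- \frac{1}{2}\right) \left(5 - 5 - 12\right)\right) + 42\right)\right)^{2} = \left(114 + \left(\left(-12 + \frac{1}{2} \left(- \frac{1}{2}\right) \left(-12\right)\right) + 42\right)\right)^{2} = \left(114 + \left(\left(-12 + 3\right) + 42\right)\right)^{2} = \left(114 + \left(-9 + 42\right)\right)^{2} = \left(114 + 33\right)^{2} = 147^{2} = 21609$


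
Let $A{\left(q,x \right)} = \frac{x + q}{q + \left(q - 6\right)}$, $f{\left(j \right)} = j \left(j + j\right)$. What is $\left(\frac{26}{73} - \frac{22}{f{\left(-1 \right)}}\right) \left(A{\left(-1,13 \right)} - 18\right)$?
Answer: $\frac{30303}{146} \approx 207.55$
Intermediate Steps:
$f{\left(j \right)} = 2 j^{2}$ ($f{\left(j \right)} = j 2 j = 2 j^{2}$)
$A{\left(q,x \right)} = \frac{q + x}{-6 + 2 q}$ ($A{\left(q,x \right)} = \frac{q + x}{q + \left(-6 + q\right)} = \frac{q + x}{-6 + 2 q}$)
$\left(\frac{26}{73} - \frac{22}{f{\left(-1 \right)}}\right) \left(A{\left(-1,13 \right)} - 18\right) = \left(\frac{26}{73} - \frac{22}{2 \left(-1\right)^{2}}\right) \left(\frac{-1 + 13}{2 \left(-3 - 1\right)} - 18\right) = \left(26 \cdot \frac{1}{73} - \frac{22}{2 \cdot 1}\right) \left(\frac{1}{2} \frac{1}{-4} \cdot 12 - 18\right) = \left(\frac{26}{73} - \frac{22}{2}\right) \left(\frac{1}{2} \left(- \frac{1}{4}\right) 12 - 18\right) = \left(\frac{26}{73} - 11\right) \left(- \frac{3}{2} - 18\right) = \left(\frac{26}{73} - 11\right) \left(- \frac{39}{2}\right) = \left(- \frac{777}{73}\right) \left(- \frac{39}{2}\right) = \frac{30303}{146}$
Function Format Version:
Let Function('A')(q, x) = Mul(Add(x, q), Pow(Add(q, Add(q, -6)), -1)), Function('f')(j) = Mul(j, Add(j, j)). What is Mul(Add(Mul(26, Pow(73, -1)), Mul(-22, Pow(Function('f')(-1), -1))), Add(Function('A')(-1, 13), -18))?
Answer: Rational(30303, 146) ≈ 207.55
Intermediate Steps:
Function('f')(j) = Mul(2, Pow(j, 2)) (Function('f')(j) = Mul(j, Mul(2, j)) = Mul(2, Pow(j, 2)))
Function('A')(q, x) = Mul(Pow(Add(-6, Mul(2, q)), -1), Add(q, x)) (Function('A')(q, x) = Mul(Add(q, x), Pow(Add(q, Add(-6, q)), -1)) = Mul(Add(q, x), Pow(Add(-6, Mul(2, q)), -1)) = Mul(Pow(Add(-6, Mul(2, q)), -1), Add(q, x)))
Mul(Add(Mul(26, Pow(73, -1)), Mul(-22, Pow(Function('f')(-1), -1))), Add(Function('A')(-1, 13), -18)) = Mul(Add(Mul(26, Pow(73, -1)), Mul(-22, Pow(Mul(2, Pow(-1, 2)), -1))), Add(Mul(Rational(1, 2), Pow(Add(-3, -1), -1), Add(-1, 13)), -18)) = Mul(Add(Mul(26, Rational(1, 73)), Mul(-22, Pow(Mul(2, 1), -1))), Add(Mul(Rational(1, 2), Pow(-4, -1), 12), -18)) = Mul(Add(Rational(26, 73), Mul(-22, Pow(2, -1))), Add(Mul(Rational(1, 2), Rational(-1, 4), 12), -18)) = Mul(Add(Rational(26, 73), Mul(-22, Rational(1, 2))), Add(Rational(-3, 2), -18)) = Mul(Add(Rational(26, 73), -11), Rational(-39, 2)) = Mul(Rational(-777, 73), Rational(-39, 2)) = Rational(30303, 146)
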